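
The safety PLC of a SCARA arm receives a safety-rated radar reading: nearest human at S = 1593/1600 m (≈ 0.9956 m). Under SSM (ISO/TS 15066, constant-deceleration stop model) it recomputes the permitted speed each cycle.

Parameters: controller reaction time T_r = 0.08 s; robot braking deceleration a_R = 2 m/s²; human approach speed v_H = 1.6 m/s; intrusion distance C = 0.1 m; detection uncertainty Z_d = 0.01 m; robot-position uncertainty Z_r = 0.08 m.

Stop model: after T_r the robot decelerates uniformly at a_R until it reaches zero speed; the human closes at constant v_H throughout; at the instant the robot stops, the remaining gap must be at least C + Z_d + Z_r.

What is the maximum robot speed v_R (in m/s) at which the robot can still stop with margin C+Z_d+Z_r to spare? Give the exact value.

v_R_max = 13/20 m/s = 0.6500 m/s

quadratic (1/4)·v² + (22/25)·v + (-5421/8000) = 0
  disc = (22/25)² − 4·(1/4)·(-5421/8000) = 58081/40000 ; √disc = 241/200
  v_R = (−(22/25) + 241/200) / (2·(1/4)) = 13/20 m/s
check:
braking lasts T_s = (13/20)/2 = 0.3250 s
reaction-phase robot travel = 0.6500·0.0800 = 0.0520 m
robot under decel: 0.6500²/(2·2.0000) = 0.1056 m
person approaches 1.6000·(0.0800+0.3250) = 0.6480 m
margins: 0.1000+0.0100+0.0800 = 0.1900 m
sum ≈ 0.0520+0.1056+0.6480+0.1900 ≈ 0.9956 m = S ✓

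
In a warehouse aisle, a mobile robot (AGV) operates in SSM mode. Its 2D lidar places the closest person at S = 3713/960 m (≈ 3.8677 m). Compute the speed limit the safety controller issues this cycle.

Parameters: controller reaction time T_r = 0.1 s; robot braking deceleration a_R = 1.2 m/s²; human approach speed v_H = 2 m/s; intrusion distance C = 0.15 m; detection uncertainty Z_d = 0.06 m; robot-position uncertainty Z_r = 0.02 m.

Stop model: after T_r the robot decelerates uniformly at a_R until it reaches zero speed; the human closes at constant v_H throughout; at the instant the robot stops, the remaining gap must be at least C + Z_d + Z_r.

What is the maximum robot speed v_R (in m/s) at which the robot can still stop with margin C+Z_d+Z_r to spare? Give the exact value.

v_R_max = 29/20 m/s = 1.4500 m/s

quadratic (5/12)·v² + (53/30)·v + (-16501/4800) = 0
  disc = (53/30)² − 4·(5/12)·(-16501/4800) = 14161/1600 ; √disc = 119/40
  v_R = (−(53/30) + 119/40) / (2·(5/12)) = 29/20 m/s
check:
T_s = v_R/a_R = (29/20)/(6/5) = 1.2083 s
reaction-phase robot travel = 1.4500·0.1000 = 0.1450 m
robot covers 1.4500·1.2083 − ½·1.2000·1.2083² = 0.8760 m while stopping
human over T_r+T_s: 2.0000·(0.1000+1.2083) = 2.6167 m
margins: 0.1500+0.0600+0.0200 = 0.2300 m
sum ≈ 0.1450+0.8760+2.6167+0.2300 ≈ 3.8677 m = S ✓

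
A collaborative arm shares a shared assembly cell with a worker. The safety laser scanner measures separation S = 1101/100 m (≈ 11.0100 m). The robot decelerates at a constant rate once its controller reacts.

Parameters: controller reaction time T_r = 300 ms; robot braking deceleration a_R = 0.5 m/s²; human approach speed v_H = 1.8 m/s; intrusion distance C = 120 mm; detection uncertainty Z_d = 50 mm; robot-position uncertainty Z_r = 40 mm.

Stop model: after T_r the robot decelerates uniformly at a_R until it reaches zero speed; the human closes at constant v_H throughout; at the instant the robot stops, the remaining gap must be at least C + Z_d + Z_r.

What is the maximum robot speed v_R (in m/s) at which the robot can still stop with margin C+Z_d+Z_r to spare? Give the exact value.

v_R_max = 9/5 m/s = 1.8000 m/s

at the boundary: (1)·v² + (39/10)·v + (-513/50) = 0
  disc = (39/10)² − 4·(1)·(-513/50) = 225/4 ; √disc = 15/2
  v_R = (−(39/10) + 15/2) / (2·(1)) = 9/5 m/s
check:
T_s = v_R/a_R = (9/5)/(1/2) = 3.6000 s
robot covers v_R·T_r = 1.8000·0.3000 = 0.5400 m before braking
robot covers 1.8000·3.6000 − ½·0.5000·3.6000² = 3.2400 m while stopping
person approaches 1.8000·(0.3000+3.6000) = 7.0200 m
residual clearance needed = 0.1200+0.0500+0.0400 = 0.2100 m
sum ≈ 0.5400+3.2400+7.0200+0.2100 ≈ 11.0100 m = S ✓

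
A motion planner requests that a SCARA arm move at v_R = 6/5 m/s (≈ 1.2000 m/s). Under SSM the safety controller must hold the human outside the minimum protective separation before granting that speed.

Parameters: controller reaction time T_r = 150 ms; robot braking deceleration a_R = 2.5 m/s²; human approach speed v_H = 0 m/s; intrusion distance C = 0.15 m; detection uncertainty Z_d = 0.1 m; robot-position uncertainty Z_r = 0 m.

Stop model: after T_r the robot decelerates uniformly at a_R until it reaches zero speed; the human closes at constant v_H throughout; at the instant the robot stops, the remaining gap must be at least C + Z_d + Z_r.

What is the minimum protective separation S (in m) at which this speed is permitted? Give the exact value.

S_min = 359/500 m = 0.7180 m

T_s = v_R/a_R = (6/5)/(5/2) = 0.4800 s
robot in T_r: 1.2000·0.1500 = 0.1800 m
robot under decel: 1.2000²/(2·2.5000) = 0.2880 m
human closes 0.0000·0.6300 = 0.0000 m
margins: 0.1500+0.1000+0.0000 = 0.2500 m
S_min ≈ 0.1800+0.2880+0.0000+0.2500  ⇒  S_min = 359/500 m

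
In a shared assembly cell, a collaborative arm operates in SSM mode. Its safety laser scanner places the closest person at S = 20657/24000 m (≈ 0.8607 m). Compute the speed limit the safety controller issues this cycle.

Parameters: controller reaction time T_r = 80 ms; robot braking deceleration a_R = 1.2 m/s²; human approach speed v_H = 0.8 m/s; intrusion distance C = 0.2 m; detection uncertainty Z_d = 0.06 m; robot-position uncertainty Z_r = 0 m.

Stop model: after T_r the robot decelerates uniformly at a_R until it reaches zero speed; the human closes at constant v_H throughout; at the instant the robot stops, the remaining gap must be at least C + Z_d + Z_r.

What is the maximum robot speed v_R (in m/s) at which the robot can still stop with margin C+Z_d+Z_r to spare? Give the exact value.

collect terms ⇒ (5/12)·v_R² + (56/75)·v_R + (-12881/24000) = 0
  disc = (56/75)² − 4·(5/12)·(-12881/24000) = 58081/40000 ; √disc = 241/200
  v_R = (−(56/75) + 241/200) / (2·(5/12)) = 11/20 m/s
check:
stop time T_s = (11/20)/(6/5) = 0.4583 s
robot in T_r: 0.5500·0.0800 = 0.0440 m
robot under decel: 0.5500²/(2·1.2000) = 0.1260 m
human closes 0.8000·0.5383 = 0.4307 m
residual clearance needed = 0.2000+0.0600+0.0000 = 0.2600 m
sum ≈ 0.0440+0.1260+0.4307+0.2600 ≈ 0.8607 m = S ✓

v_R_max = 11/20 m/s = 0.5500 m/s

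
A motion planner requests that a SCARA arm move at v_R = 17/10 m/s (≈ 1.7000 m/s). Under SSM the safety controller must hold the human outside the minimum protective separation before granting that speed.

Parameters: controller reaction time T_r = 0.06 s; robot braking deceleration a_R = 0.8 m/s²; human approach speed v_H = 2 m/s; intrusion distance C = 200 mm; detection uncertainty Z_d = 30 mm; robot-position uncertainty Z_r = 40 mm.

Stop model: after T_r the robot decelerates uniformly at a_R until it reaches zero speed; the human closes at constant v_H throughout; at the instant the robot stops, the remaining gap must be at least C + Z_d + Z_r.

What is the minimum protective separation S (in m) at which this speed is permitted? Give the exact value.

S_min = 26193/4000 m = 6.5483 m

stop time T_s = (17/10)/(4/5) = 2.1250 s
robot in T_r: 1.7000·0.0600 = 0.1020 m
braking distance = 1.7000²/(2·0.8000) = 1.8062 m
person approaches 2.0000·(0.0600+2.1250) = 4.3700 m
C+Z_d+Z_r = 0.2000+0.0300+0.0400 = 0.2700 m
S_min ≈ 0.1020+1.8062+4.3700+0.2700  ⇒  S_min = 26193/4000 m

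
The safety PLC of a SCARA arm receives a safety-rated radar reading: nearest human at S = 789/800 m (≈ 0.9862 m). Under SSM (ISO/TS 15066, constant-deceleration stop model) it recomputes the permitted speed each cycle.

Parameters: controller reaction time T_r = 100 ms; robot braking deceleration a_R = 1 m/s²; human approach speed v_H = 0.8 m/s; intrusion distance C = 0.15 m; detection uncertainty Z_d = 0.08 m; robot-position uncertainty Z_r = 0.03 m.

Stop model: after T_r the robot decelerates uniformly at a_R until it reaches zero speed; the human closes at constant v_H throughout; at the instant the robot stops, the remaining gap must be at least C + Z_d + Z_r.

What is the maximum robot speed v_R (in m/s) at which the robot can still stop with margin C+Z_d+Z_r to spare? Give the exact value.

v_R_max = 11/20 m/s = 0.5500 m/s

at the boundary: (1/2)·v² + (9/10)·v + (-517/800) = 0
  disc = (9/10)² − 4·(1/2)·(-517/800) = 841/400 ; √disc = 29/20
  v_R = (−(9/10) + 29/20) / (2·(1/2)) = 11/20 m/s
check:
T_s = v_R/a_R = (11/20)/1 = 0.5500 s
robot in T_r: 0.5500·0.1000 = 0.0550 m
braking distance = 0.5500²/(2·1.0000) = 0.1512 m
human over T_r+T_s: 0.8000·(0.1000+0.5500) = 0.5200 m
C+Z_d+Z_r = 0.1500+0.0800+0.0300 = 0.2600 m
sum ≈ 0.0550+0.1512+0.5200+0.2600 ≈ 0.9862 m = S ✓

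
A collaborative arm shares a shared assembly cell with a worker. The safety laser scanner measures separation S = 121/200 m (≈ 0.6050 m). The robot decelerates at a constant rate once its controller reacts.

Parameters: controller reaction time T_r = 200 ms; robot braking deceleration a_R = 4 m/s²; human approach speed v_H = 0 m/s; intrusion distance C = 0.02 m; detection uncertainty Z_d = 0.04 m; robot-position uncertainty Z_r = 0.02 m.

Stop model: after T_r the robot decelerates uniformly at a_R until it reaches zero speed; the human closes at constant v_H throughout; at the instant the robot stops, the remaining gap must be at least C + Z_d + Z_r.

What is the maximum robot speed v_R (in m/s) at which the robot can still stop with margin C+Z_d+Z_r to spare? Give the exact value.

v_R_max = 7/5 m/s = 1.4000 m/s

at the boundary: (1/8)·v² + (1/5)·v + (-21/40) = 0
  disc = (1/5)² − 4·(1/8)·(-21/40) = 121/400 ; √disc = 11/20
  v_R = (−(1/5) + 11/20) / (2·(1/8)) = 7/5 m/s
check:
braking lasts T_s = (7/5)/4 = 0.3500 s
reaction-phase robot travel = 1.4000·0.2000 = 0.2800 m
braking distance = 1.4000²/(2·4.0000) = 0.2450 m
person approaches 0.0000·(0.2000+0.3500) = 0.0000 m
C+Z_d+Z_r = 0.0200+0.0400+0.0200 = 0.0800 m
sum ≈ 0.2800+0.2450+0.0000+0.0800 ≈ 0.6050 m = S ✓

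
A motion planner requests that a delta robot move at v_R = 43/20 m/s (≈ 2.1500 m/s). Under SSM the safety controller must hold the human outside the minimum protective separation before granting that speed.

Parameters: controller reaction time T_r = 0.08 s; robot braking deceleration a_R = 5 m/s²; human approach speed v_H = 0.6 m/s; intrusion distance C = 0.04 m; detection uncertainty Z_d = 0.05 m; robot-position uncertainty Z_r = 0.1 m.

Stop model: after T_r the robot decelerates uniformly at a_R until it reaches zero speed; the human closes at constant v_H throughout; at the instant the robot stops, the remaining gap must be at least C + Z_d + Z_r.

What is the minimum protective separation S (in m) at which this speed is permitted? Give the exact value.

T_s = v_R/a_R = (43/20)/5 = 0.4300 s
robot covers v_R·T_r = 2.1500·0.0800 = 0.1720 m before braking
robot under decel: 2.1500²/(2·5.0000) = 0.4622 m
human closes 0.6000·0.5100 = 0.3060 m
C+Z_d+Z_r = 0.0400+0.0500+0.1000 = 0.1900 m
S_min ≈ 0.1720+0.4622+0.3060+0.1900  ⇒  S_min = 4521/4000 m

S_min = 4521/4000 m = 1.1302 m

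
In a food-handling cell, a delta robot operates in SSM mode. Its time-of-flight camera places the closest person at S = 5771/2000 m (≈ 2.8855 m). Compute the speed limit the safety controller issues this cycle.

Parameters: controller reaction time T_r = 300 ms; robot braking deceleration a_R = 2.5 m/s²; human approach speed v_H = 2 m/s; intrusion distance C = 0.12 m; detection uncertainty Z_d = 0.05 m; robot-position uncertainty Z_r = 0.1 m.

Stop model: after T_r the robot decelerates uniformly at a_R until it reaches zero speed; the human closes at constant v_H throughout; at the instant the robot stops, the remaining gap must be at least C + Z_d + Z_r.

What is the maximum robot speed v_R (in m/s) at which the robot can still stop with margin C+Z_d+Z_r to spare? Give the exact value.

quadratic (1/5)·v² + (11/10)·v + (-4031/2000) = 0
  disc = (11/10)² − 4·(1/5)·(-4031/2000) = 1764/625 ; √disc = 42/25
  v_R = (−(11/10) + 42/25) / (2·(1/5)) = 29/20 m/s
check:
braking lasts T_s = (29/20)/(5/2) = 0.5800 s
robot in T_r: 1.4500·0.3000 = 0.4350 m
braking distance = 1.4500²/(2·2.5000) = 0.4205 m
human over T_r+T_s: 2.0000·(0.3000+0.5800) = 1.7600 m
C+Z_d+Z_r = 0.1200+0.0500+0.1000 = 0.2700 m
sum ≈ 0.4350+0.4205+1.7600+0.2700 ≈ 2.8855 m = S ✓

v_R_max = 29/20 m/s = 1.4500 m/s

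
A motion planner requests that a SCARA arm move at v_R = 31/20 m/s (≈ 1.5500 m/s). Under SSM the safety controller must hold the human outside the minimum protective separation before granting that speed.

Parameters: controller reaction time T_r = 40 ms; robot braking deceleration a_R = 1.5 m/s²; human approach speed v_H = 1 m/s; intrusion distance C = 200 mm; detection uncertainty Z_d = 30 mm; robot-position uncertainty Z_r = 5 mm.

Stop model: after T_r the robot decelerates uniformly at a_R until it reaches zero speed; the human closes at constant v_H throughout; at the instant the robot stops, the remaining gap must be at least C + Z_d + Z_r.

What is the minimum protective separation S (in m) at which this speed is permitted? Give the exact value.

S_min = 13027/6000 m = 2.1712 m

stop time T_s = (31/20)/(3/2) = 1.0333 s
robot covers v_R·T_r = 1.5500·0.0400 = 0.0620 m before braking
robot under decel: 1.5500²/(2·1.5000) = 0.8008 m
human closes 1.0000·1.0733 = 1.0733 m
margins: 0.2000+0.0300+0.0050 = 0.2350 m
S_min ≈ 0.0620+0.8008+1.0733+0.2350  ⇒  S_min = 13027/6000 m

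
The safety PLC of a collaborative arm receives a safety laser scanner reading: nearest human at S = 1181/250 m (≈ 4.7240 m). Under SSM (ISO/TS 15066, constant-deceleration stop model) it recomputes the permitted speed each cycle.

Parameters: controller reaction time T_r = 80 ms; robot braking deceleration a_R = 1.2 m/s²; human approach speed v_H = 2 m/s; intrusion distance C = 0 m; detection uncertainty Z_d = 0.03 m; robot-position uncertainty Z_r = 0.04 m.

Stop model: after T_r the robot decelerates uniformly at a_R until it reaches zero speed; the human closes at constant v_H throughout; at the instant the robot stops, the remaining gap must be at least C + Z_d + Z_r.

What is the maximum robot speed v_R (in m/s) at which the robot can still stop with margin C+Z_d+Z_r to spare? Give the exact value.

collect terms ⇒ (5/12)·v_R² + (131/75)·v_R + (-2247/500) = 0
  disc = (131/75)² − 4·(5/12)·(-2247/500) = 237169/22500 ; √disc = 487/150
  v_R = (−(131/75) + 487/150) / (2·(5/12)) = 9/5 m/s
check:
T_s = v_R/a_R = (9/5)/(6/5) = 1.5000 s
robot in T_r: 1.8000·0.0800 = 0.1440 m
robot covers 1.8000·1.5000 − ½·1.2000·1.5000² = 1.3500 m while stopping
human over T_r+T_s: 2.0000·(0.0800+1.5000) = 3.1600 m
residual clearance needed = 0.0000+0.0300+0.0400 = 0.0700 m
sum ≈ 0.1440+1.3500+3.1600+0.0700 ≈ 4.7240 m = S ✓

v_R_max = 9/5 m/s = 1.8000 m/s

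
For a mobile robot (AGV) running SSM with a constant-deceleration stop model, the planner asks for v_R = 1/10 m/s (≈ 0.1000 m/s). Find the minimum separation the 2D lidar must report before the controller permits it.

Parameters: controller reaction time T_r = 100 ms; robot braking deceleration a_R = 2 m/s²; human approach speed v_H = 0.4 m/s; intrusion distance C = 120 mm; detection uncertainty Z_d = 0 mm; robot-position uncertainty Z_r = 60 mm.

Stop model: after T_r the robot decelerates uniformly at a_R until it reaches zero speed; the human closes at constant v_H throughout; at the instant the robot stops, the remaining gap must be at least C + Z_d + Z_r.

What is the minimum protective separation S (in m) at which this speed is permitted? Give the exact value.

S_min = 101/400 m = 0.2525 m

T_s = v_R/a_R = (1/10)/2 = 0.0500 s
robot covers v_R·T_r = 0.1000·0.1000 = 0.0100 m before braking
robot covers 0.1000·0.0500 − ½·2.0000·0.0500² = 0.0025 m while stopping
human closes 0.4000·0.1500 = 0.0600 m
margins: 0.1200+0.0000+0.0600 = 0.1800 m
S_min ≈ 0.0100+0.0025+0.0600+0.1800  ⇒  S_min = 101/400 m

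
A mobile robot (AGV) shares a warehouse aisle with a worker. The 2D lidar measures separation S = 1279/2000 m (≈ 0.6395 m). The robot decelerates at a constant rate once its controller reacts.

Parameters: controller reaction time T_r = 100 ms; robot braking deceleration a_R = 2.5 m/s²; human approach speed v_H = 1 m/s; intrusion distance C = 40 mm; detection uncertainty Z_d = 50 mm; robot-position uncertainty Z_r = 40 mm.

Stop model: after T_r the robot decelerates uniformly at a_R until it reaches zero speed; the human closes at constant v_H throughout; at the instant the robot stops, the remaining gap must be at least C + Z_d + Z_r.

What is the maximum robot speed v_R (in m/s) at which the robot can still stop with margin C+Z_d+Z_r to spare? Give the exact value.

v_R_max = 13/20 m/s = 0.6500 m/s

quadratic (1/5)·v² + (1/2)·v + (-819/2000) = 0
  disc = (1/2)² − 4·(1/5)·(-819/2000) = 361/625 ; √disc = 19/25
  v_R = (−(1/2) + 19/25) / (2·(1/5)) = 13/20 m/s
check:
braking lasts T_s = (13/20)/(5/2) = 0.2600 s
robot in T_r: 0.6500·0.1000 = 0.0650 m
robot covers 0.6500·0.2600 − ½·2.5000·0.2600² = 0.0845 m while stopping
person approaches 1.0000·(0.1000+0.2600) = 0.3600 m
margins: 0.0400+0.0500+0.0400 = 0.1300 m
sum ≈ 0.0650+0.0845+0.3600+0.1300 ≈ 0.6395 m = S ✓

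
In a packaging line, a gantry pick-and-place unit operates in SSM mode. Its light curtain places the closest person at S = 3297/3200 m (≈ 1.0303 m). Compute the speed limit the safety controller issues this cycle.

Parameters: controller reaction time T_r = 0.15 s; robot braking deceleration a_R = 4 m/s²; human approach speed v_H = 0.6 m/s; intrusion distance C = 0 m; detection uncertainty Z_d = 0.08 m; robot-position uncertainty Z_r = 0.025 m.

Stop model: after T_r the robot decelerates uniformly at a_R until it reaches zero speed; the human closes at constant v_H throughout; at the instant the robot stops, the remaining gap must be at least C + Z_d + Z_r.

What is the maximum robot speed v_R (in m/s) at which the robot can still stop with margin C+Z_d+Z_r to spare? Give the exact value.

v_R_max = 33/20 m/s = 1.6500 m/s

at the boundary: (1/8)·v² + (3/10)·v + (-2673/3200) = 0
  disc = (3/10)² − 4·(1/8)·(-2673/3200) = 3249/6400 ; √disc = 57/80
  v_R = (−(3/10) + 57/80) / (2·(1/8)) = 33/20 m/s
check:
T_s = v_R/a_R = (33/20)/4 = 0.4125 s
robot covers v_R·T_r = 1.6500·0.1500 = 0.2475 m before braking
braking distance = 1.6500²/(2·4.0000) = 0.3403 m
human over T_r+T_s: 0.6000·(0.1500+0.4125) = 0.3375 m
margins: 0.0000+0.0800+0.0250 = 0.1050 m
sum ≈ 0.2475+0.3403+0.3375+0.1050 ≈ 1.0303 m = S ✓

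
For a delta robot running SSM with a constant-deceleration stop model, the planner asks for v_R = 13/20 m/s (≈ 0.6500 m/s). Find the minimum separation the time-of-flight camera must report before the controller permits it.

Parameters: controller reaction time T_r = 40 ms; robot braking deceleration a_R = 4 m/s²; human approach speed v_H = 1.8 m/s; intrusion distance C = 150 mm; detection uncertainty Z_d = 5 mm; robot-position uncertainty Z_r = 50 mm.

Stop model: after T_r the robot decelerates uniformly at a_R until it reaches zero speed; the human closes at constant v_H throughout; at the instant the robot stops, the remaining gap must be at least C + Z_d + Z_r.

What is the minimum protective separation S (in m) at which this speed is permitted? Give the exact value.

stop time T_s = (13/20)/4 = 0.1625 s
reaction-phase robot travel = 0.6500·0.0400 = 0.0260 m
robot covers 0.6500·0.1625 − ½·4.0000·0.1625² = 0.0528 m while stopping
person approaches 1.8000·(0.0400+0.1625) = 0.3645 m
C+Z_d+Z_r = 0.1500+0.0050+0.0500 = 0.2050 m
S_min ≈ 0.0260+0.0528+0.3645+0.2050  ⇒  S_min = 10373/16000 m

S_min = 10373/16000 m = 0.6483 m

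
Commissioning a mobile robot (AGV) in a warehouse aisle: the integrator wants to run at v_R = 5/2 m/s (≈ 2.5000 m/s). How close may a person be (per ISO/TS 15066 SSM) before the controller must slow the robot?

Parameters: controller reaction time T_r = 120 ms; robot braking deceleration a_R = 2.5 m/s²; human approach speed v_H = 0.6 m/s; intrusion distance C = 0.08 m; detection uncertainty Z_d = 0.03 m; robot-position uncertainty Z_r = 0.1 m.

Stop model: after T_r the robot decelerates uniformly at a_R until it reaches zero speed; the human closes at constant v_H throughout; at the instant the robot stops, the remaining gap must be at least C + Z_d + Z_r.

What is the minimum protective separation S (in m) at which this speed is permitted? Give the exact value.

S_min = 304/125 m = 2.4320 m

braking lasts T_s = (5/2)/(5/2) = 1.0000 s
robot in T_r: 2.5000·0.1200 = 0.3000 m
braking distance = 2.5000²/(2·2.5000) = 1.2500 m
human closes 0.6000·1.1200 = 0.6720 m
margins: 0.0800+0.0300+0.1000 = 0.2100 m
S_min ≈ 0.3000+1.2500+0.6720+0.2100  ⇒  S_min = 304/125 m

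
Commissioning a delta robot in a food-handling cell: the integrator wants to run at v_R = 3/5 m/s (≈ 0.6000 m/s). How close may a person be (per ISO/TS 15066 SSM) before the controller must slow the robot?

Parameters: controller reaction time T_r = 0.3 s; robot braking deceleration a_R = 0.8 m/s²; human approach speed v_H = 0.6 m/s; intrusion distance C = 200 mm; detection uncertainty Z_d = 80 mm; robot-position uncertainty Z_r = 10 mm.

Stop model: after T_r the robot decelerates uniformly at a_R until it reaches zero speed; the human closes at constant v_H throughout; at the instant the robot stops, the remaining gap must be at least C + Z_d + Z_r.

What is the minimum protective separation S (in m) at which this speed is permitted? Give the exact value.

stop time T_s = (3/5)/(4/5) = 0.7500 s
robot in T_r: 0.6000·0.3000 = 0.1800 m
robot under decel: 0.6000²/(2·0.8000) = 0.2250 m
person approaches 0.6000·(0.3000+0.7500) = 0.6300 m
C+Z_d+Z_r = 0.2000+0.0800+0.0100 = 0.2900 m
S_min ≈ 0.1800+0.2250+0.6300+0.2900  ⇒  S_min = 53/40 m

S_min = 53/40 m = 1.3250 m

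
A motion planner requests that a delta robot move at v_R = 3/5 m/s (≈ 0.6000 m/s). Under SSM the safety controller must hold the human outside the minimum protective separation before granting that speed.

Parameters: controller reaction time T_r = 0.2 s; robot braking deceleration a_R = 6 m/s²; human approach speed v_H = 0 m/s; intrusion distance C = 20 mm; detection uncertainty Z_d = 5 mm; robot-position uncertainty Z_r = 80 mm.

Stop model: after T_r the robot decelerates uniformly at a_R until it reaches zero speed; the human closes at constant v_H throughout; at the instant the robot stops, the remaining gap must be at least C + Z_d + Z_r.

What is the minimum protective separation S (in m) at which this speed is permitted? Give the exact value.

T_s = v_R/a_R = (3/5)/6 = 0.1000 s
robot in T_r: 0.6000·0.2000 = 0.1200 m
robot covers 0.6000·0.1000 − ½·6.0000·0.1000² = 0.0300 m while stopping
person approaches 0.0000·(0.2000+0.1000) = 0.0000 m
C+Z_d+Z_r = 0.0200+0.0050+0.0800 = 0.1050 m
S_min ≈ 0.1200+0.0300+0.0000+0.1050  ⇒  S_min = 51/200 m

S_min = 51/200 m = 0.2550 m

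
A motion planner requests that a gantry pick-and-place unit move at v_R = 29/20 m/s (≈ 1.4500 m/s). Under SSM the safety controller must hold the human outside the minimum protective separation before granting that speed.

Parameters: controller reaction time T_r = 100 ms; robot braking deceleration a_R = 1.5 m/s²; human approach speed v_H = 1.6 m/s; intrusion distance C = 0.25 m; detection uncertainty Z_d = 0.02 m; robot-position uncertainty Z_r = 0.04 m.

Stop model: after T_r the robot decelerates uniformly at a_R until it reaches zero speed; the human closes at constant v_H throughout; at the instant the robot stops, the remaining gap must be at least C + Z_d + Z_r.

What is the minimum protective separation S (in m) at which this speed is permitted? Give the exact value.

stop time T_s = (29/20)/(3/2) = 0.9667 s
robot in T_r: 1.4500·0.1000 = 0.1450 m
robot covers 1.4500·0.9667 − ½·1.5000·0.9667² = 0.7008 m while stopping
human over T_r+T_s: 1.6000·(0.1000+0.9667) = 1.7067 m
margins: 0.2500+0.0200+0.0400 = 0.3100 m
S_min ≈ 0.1450+0.7008+1.7067+0.3100  ⇒  S_min = 229/80 m

S_min = 229/80 m = 2.8625 m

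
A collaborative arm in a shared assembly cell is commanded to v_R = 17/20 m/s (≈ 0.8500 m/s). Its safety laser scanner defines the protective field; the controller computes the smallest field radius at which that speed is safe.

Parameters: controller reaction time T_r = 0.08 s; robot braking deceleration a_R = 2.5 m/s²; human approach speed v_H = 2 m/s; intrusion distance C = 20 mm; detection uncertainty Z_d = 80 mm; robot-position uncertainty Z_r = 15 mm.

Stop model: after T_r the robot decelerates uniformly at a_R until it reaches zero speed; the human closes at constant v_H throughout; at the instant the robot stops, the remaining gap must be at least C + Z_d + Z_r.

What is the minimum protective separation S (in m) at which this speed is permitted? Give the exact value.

S_min = 467/400 m = 1.1675 m

stop time T_s = (17/20)/(5/2) = 0.3400 s
robot in T_r: 0.8500·0.0800 = 0.0680 m
braking distance = 0.8500²/(2·2.5000) = 0.1445 m
person approaches 2.0000·(0.0800+0.3400) = 0.8400 m
residual clearance needed = 0.0200+0.0800+0.0150 = 0.1150 m
S_min ≈ 0.0680+0.1445+0.8400+0.1150  ⇒  S_min = 467/400 m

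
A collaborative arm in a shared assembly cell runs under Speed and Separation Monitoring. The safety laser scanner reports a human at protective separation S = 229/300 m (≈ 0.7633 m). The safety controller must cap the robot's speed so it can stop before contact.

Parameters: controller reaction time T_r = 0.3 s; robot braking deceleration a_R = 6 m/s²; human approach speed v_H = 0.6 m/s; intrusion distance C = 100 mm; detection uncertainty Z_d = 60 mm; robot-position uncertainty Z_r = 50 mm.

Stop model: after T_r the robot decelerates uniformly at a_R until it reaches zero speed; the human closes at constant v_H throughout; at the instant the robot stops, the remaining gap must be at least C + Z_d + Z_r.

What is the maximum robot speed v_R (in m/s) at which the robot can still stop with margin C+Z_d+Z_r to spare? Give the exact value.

v_R_max = 4/5 m/s = 0.8000 m/s

quadratic (1/12)·v² + (2/5)·v + (-28/75) = 0
  disc = (2/5)² − 4·(1/12)·(-28/75) = 64/225 ; √disc = 8/15
  v_R = (−(2/5) + 8/15) / (2·(1/12)) = 4/5 m/s
check:
stop time T_s = (4/5)/6 = 0.1333 s
robot in T_r: 0.8000·0.3000 = 0.2400 m
robot under decel: 0.8000²/(2·6.0000) = 0.0533 m
human over T_r+T_s: 0.6000·(0.3000+0.1333) = 0.2600 m
margins: 0.1000+0.0600+0.0500 = 0.2100 m
sum ≈ 0.2400+0.0533+0.2600+0.2100 ≈ 0.7633 m = S ✓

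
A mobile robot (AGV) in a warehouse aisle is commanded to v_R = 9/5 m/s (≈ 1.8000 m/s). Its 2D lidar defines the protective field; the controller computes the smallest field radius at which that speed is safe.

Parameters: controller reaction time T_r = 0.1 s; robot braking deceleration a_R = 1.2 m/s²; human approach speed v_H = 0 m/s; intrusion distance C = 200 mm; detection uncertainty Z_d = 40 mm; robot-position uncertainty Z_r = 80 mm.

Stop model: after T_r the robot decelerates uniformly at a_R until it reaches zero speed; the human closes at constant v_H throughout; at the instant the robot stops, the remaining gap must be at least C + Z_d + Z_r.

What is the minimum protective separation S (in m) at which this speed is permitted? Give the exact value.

S_min = 37/20 m = 1.8500 m

stop time T_s = (9/5)/(6/5) = 1.5000 s
robot covers v_R·T_r = 1.8000·0.1000 = 0.1800 m before braking
robot covers 1.8000·1.5000 − ½·1.2000·1.5000² = 1.3500 m while stopping
person approaches 0.0000·(0.1000+1.5000) = 0.0000 m
margins: 0.2000+0.0400+0.0800 = 0.3200 m
S_min ≈ 0.1800+1.3500+0.0000+0.3200  ⇒  S_min = 37/20 m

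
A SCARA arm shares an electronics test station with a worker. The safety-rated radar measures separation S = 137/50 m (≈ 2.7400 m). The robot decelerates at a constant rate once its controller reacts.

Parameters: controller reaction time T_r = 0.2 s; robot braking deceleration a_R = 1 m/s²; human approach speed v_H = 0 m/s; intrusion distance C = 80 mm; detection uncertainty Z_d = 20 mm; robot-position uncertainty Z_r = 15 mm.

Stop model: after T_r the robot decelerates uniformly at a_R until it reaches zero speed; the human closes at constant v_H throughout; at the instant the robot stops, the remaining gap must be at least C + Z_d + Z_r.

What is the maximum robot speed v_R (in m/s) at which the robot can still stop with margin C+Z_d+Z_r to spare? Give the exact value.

v_R_max = 21/10 m/s = 2.1000 m/s

collect terms ⇒ (1/2)·v_R² + (1/5)·v_R + (-21/8) = 0
  disc = (1/5)² − 4·(1/2)·(-21/8) = 529/100 ; √disc = 23/10
  v_R = (−(1/5) + 23/10) / (2·(1/2)) = 21/10 m/s
check:
T_s = v_R/a_R = (21/10)/1 = 2.1000 s
reaction-phase robot travel = 2.1000·0.2000 = 0.4200 m
braking distance = 2.1000²/(2·1.0000) = 2.2050 m
human closes 0.0000·2.3000 = 0.0000 m
margins: 0.0800+0.0200+0.0150 = 0.1150 m
sum ≈ 0.4200+2.2050+0.0000+0.1150 ≈ 2.7400 m = S ✓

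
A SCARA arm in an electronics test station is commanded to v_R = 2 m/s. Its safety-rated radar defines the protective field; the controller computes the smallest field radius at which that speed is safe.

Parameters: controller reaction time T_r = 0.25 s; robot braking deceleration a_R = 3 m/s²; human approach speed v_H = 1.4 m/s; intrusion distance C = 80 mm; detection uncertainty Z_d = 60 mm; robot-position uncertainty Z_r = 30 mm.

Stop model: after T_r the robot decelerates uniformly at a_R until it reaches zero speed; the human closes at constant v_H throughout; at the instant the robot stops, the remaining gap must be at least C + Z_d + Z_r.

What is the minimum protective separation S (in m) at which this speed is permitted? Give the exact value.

stop time T_s = 2/3 = 0.6667 s
reaction-phase robot travel = 2.0000·0.2500 = 0.5000 m
robot under decel: 2.0000²/(2·3.0000) = 0.6667 m
person approaches 1.4000·(0.2500+0.6667) = 1.2833 m
residual clearance needed = 0.0800+0.0600+0.0300 = 0.1700 m
S_min ≈ 0.5000+0.6667+1.2833+0.1700  ⇒  S_min = 131/50 m

S_min = 131/50 m = 2.6200 m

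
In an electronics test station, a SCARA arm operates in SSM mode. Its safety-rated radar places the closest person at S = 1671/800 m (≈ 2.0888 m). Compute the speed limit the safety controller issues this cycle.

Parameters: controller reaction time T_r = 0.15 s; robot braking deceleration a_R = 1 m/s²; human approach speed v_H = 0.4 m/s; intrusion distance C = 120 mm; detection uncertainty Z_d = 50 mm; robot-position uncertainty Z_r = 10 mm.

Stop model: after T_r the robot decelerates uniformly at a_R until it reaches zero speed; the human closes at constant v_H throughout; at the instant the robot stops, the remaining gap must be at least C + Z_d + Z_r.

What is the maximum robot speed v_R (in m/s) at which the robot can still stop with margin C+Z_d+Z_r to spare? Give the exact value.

v_R_max = 29/20 m/s = 1.4500 m/s

quadratic (1/2)·v² + (11/20)·v + (-1479/800) = 0
  disc = (11/20)² − 4·(1/2)·(-1479/800) = 4 ; √disc = 2
  v_R = (−(11/20) + 2) / (2·(1/2)) = 29/20 m/s
check:
braking lasts T_s = (29/20)/1 = 1.4500 s
robot in T_r: 1.4500·0.1500 = 0.2175 m
braking distance = 1.4500²/(2·1.0000) = 1.0513 m
person approaches 0.4000·(0.1500+1.4500) = 0.6400 m
residual clearance needed = 0.1200+0.0500+0.0100 = 0.1800 m
sum ≈ 0.2175+1.0513+0.6400+0.1800 ≈ 2.0888 m = S ✓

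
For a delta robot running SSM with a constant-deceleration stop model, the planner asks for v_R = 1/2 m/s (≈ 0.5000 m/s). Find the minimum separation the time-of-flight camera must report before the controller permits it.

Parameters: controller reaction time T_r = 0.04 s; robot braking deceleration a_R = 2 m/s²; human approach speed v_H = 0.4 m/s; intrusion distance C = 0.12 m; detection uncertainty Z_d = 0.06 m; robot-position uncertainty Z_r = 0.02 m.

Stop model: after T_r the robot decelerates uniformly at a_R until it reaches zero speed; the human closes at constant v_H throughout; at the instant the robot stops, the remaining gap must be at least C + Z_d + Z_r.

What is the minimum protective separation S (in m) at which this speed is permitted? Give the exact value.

S_min = 797/2000 m = 0.3985 m

stop time T_s = (1/2)/2 = 0.2500 s
robot in T_r: 0.5000·0.0400 = 0.0200 m
braking distance = 0.5000²/(2·2.0000) = 0.0625 m
human over T_r+T_s: 0.4000·(0.0400+0.2500) = 0.1160 m
margins: 0.1200+0.0600+0.0200 = 0.2000 m
S_min ≈ 0.0200+0.0625+0.1160+0.2000  ⇒  S_min = 797/2000 m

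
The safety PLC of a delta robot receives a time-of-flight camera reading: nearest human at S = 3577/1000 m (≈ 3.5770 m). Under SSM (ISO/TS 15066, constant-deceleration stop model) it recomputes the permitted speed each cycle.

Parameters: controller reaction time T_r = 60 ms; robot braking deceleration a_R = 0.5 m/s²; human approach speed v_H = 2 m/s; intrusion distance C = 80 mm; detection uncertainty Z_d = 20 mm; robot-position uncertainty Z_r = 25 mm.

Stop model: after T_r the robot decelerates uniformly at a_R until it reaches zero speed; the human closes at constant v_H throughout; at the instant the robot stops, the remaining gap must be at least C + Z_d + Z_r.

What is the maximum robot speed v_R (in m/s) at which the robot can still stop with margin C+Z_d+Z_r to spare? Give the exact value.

quadratic (1)·v² + (203/50)·v + (-833/250) = 0
  disc = (203/50)² − 4·(1)·(-833/250) = 74529/2500 ; √disc = 273/50
  v_R = (−(203/50) + 273/50) / (2·(1)) = 7/10 m/s
check:
stop time T_s = (7/10)/(1/2) = 1.4000 s
robot in T_r: 0.7000·0.0600 = 0.0420 m
braking distance = 0.7000²/(2·0.5000) = 0.4900 m
human closes 2.0000·1.4600 = 2.9200 m
C+Z_d+Z_r = 0.0800+0.0200+0.0250 = 0.1250 m
sum ≈ 0.0420+0.4900+2.9200+0.1250 ≈ 3.5770 m = S ✓

v_R_max = 7/10 m/s = 0.7000 m/s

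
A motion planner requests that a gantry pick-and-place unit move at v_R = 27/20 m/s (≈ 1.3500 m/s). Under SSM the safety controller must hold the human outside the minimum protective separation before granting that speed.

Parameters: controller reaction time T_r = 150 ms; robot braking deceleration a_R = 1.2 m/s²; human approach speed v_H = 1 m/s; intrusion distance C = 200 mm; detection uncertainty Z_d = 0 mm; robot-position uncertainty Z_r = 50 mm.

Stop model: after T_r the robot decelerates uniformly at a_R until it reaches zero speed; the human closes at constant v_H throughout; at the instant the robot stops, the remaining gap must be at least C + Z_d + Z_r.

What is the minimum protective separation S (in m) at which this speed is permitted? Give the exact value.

S_min = 3979/1600 m = 2.4869 m

stop time T_s = (27/20)/(6/5) = 1.1250 s
robot in T_r: 1.3500·0.1500 = 0.2025 m
robot under decel: 1.3500²/(2·1.2000) = 0.7594 m
human closes 1.0000·1.2750 = 1.2750 m
margins: 0.2000+0.0000+0.0500 = 0.2500 m
S_min ≈ 0.2025+0.7594+1.2750+0.2500  ⇒  S_min = 3979/1600 m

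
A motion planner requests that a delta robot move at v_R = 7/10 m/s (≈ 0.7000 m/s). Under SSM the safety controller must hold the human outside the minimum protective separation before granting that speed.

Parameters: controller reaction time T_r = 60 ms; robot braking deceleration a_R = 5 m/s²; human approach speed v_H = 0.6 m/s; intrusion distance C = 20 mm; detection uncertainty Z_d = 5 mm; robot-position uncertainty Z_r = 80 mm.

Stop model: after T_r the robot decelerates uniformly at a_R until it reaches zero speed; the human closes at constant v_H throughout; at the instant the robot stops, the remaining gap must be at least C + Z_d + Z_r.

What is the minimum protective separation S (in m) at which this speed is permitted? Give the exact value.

T_s = v_R/a_R = (7/10)/5 = 0.1400 s
robot in T_r: 0.7000·0.0600 = 0.0420 m
braking distance = 0.7000²/(2·5.0000) = 0.0490 m
human over T_r+T_s: 0.6000·(0.0600+0.1400) = 0.1200 m
C+Z_d+Z_r = 0.0200+0.0050+0.0800 = 0.1050 m
S_min ≈ 0.0420+0.0490+0.1200+0.1050  ⇒  S_min = 79/250 m

S_min = 79/250 m = 0.3160 m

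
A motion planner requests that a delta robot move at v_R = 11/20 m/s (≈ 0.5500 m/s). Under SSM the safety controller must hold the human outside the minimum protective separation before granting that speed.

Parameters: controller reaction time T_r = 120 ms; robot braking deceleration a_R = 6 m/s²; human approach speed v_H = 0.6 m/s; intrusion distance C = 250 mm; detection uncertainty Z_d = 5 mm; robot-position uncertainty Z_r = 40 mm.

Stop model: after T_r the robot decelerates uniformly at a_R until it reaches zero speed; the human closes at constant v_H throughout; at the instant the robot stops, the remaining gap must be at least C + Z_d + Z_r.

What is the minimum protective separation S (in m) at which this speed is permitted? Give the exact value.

S_min = 12317/24000 m = 0.5132 m

stop time T_s = (11/20)/6 = 0.0917 s
robot in T_r: 0.5500·0.1200 = 0.0660 m
robot covers 0.5500·0.0917 − ½·6.0000·0.0917² = 0.0252 m while stopping
human closes 0.6000·0.2117 = 0.1270 m
margins: 0.2500+0.0050+0.0400 = 0.2950 m
S_min ≈ 0.0660+0.0252+0.1270+0.2950  ⇒  S_min = 12317/24000 m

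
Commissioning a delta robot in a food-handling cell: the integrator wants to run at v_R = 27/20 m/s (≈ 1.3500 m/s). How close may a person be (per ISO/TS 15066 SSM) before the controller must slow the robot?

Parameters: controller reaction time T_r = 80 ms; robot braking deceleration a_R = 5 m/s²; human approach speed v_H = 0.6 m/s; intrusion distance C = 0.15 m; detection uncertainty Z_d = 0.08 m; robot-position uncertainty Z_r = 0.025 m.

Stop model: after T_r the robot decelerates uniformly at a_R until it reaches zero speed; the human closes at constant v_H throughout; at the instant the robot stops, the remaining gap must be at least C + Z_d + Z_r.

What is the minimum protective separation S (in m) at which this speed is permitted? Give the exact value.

S_min = 3021/4000 m = 0.7552 m

braking lasts T_s = (27/20)/5 = 0.2700 s
reaction-phase robot travel = 1.3500·0.0800 = 0.1080 m
braking distance = 1.3500²/(2·5.0000) = 0.1822 m
human closes 0.6000·0.3500 = 0.2100 m
C+Z_d+Z_r = 0.1500+0.0800+0.0250 = 0.2550 m
S_min ≈ 0.1080+0.1822+0.2100+0.2550  ⇒  S_min = 3021/4000 m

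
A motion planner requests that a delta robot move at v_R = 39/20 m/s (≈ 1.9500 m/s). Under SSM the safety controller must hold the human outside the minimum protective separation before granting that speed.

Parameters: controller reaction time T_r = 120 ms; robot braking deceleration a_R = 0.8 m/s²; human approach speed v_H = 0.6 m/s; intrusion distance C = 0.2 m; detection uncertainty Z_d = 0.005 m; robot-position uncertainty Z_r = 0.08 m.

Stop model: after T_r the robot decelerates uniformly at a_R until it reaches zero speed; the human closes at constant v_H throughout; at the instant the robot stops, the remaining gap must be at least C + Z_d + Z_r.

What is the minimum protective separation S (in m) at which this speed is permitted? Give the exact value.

S_min = 70881/16000 m = 4.4301 m

braking lasts T_s = (39/20)/(4/5) = 2.4375 s
robot in T_r: 1.9500·0.1200 = 0.2340 m
robot covers 1.9500·2.4375 − ½·0.8000·2.4375² = 2.3766 m while stopping
human closes 0.6000·2.5575 = 1.5345 m
C+Z_d+Z_r = 0.2000+0.0050+0.0800 = 0.2850 m
S_min ≈ 0.2340+2.3766+1.5345+0.2850  ⇒  S_min = 70881/16000 m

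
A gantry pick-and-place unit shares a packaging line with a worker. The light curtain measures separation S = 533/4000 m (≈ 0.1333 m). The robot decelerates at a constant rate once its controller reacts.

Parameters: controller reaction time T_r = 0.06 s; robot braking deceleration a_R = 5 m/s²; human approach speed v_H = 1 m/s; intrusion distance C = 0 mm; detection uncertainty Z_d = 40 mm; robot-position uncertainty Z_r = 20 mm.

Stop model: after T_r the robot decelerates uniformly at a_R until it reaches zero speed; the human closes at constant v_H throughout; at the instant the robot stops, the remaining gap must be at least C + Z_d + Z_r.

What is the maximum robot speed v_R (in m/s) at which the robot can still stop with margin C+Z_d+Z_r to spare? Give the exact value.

v_R_max = 1/20 m/s = 0.0500 m/s

at the boundary: (1/10)·v² + (13/50)·v + (-53/4000) = 0
  disc = (13/50)² − 4·(1/10)·(-53/4000) = 729/10000 ; √disc = 27/100
  v_R = (−(13/50) + 27/100) / (2·(1/10)) = 1/20 m/s
check:
stop time T_s = (1/20)/5 = 0.0100 s
reaction-phase robot travel = 0.0500·0.0600 = 0.0030 m
braking distance = 0.0500²/(2·5.0000) = 0.0003 m
human closes 1.0000·0.0700 = 0.0700 m
C+Z_d+Z_r = 0.0000+0.0400+0.0200 = 0.0600 m
sum ≈ 0.0030+0.0003+0.0700+0.0600 ≈ 0.1333 m = S ✓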